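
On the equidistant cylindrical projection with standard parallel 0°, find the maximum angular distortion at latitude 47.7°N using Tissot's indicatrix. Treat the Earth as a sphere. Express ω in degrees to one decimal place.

In the plate carrée (x = Rλ, y = Rφ), meridians are true-scale (h = 1) and parallels are stretched by k = sec φ.
At 47.7°: h = 1.000, k = 1.486; principal scales a = 1.486, b = 1.000.
sin(ω/2) = (a − b)/(a + b) = 0.4859/2.486 = 0.1954, so ω = 2 arcsin(0.1954) ≈ 22.5°.

22.5°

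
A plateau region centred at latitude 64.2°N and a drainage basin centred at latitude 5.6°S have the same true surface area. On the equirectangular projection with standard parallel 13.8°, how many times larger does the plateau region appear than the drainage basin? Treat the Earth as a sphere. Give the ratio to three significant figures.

The equidistant cylindrical projection with φ₀ = 13.8° has h = 1 (meridians true) and k = cos φ₀ / cos φ along parallels.
Areal scale at 64.2°: h·k = 1.000 × 2.231 = 2.231.
Areal scale at 5.6°: h·k = 1.000 × 0.9758 = 0.9758.
Ratio = 2.231/0.9758 ≈ 2.29.

2.29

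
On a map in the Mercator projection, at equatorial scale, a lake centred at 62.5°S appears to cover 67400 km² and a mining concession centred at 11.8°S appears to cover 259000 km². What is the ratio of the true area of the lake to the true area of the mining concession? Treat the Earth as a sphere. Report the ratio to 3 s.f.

On Mercator the areal scale is sec²φ, so true area = apparent × cos²φ.
True area of lake: 67400 × cos²(62.5°) = 67400 × 0.2132 = 14370 km².
True area of mining concession: 259000 × cos²(11.8°) = 259000 × 0.9582 = 248200 km².
Ratio = 14370 / 248200 ≈ 0.0579.

0.0579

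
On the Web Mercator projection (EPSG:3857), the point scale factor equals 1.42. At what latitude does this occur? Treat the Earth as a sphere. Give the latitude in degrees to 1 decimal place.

45.2°

Mercator scale is k = sec φ = 1/cos φ.
1/cos φ = 1.42  ⇒  cos φ = 0.7042  ⇒  φ = arccos(0.7042) ≈ 45.2°.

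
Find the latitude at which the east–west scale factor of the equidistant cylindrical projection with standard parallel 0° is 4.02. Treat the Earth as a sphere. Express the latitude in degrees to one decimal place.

75.6°

Plate carrée: h = 1, k = sec φ along parallels.
sec φ = 4.02  ⇒  cos φ = 0.2488  ⇒  φ ≈ 75.6°.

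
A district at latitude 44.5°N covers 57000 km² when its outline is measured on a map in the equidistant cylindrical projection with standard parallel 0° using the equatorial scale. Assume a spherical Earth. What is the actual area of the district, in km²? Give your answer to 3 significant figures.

Plate carrée maps x = Rλ, y = Rφ. The meridian scale is h = 1 and the parallel scale is k = 1/cos φ = sec φ.
Areal scale = h·k = 1 × sec φ; at 44.5°, h = 1.000, k = 1.402, so h·k = 1.402.
True area = apparent / (areal scale) = 57000 / 1.402 ≈ 40700 km².

40700 km²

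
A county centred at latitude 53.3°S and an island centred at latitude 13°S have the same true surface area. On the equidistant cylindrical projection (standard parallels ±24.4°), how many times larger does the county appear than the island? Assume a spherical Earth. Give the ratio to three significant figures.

1.63

In the equirectangular projection with standard parallel φ₀ = 24.4° (x = Rλ cos φ₀, y = Rφ), meridians are true-scale (h = 1) and the parallel scale is k = cos φ₀ / cos φ.
Areal scale at 53.3°: h·k = 1.000 × 1.524 = 1.524.
Areal scale at 13°: h·k = 1.000 × 0.9346 = 0.9346.
Ratio = 1.524/0.9346 ≈ 1.63.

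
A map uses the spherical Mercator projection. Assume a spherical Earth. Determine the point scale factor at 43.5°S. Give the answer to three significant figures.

The Mercator projection is conformal; its linear scale factor is the same in every direction and equals sec φ = 1/cos φ.
k = 1/cos 43.5° = 1/0.7254 = 1.379.

1.38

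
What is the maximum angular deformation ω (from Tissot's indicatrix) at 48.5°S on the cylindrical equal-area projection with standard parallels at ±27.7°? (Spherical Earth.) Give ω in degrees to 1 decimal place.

32.8°

For cylindrical equal-area with standard parallel φ₀, h = cos φ / cos φ₀ and k = cos φ₀ / cos φ, so h·k = 1.
At 48.5°: h = 0.7484, k = 1.336; principal scales a = 1.336, b = 0.7484.
sin(ω/2) = (a − b)/(a + b) = 0.5878/2.085 = 0.2820, so ω = 2 arcsin(0.2820) ≈ 32.8°.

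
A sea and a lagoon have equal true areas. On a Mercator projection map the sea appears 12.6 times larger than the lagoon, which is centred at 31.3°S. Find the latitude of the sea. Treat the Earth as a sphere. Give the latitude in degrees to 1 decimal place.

Mercator areal scale is sec²φ, so apparent-area ratio = sec²φ₁ / sec²φ₂ = cos²φ₂ / cos²φ₁.
cos²φ₂ / cos²φ₁ = 12.6  ⇒  cos φ₁ = cos 31.3° / √12.6 = 0.8545/3.550 = 0.2407.
φ₁ = arccos(0.2407) ≈ 76.1°.

76.1°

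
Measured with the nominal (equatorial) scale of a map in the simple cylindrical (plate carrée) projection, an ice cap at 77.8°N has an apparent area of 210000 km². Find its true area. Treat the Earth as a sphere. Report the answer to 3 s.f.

44400 km²

In the plate carrée (x = Rλ, y = Rφ), meridians are true-scale (h = 1) and parallels are stretched by k = sec φ.
Areal scale = h·k = 1 × sec φ; at 77.8°, h = 1.000, k = 4.732, so h·k = 4.732.
True area = apparent / (areal scale) = 210000 / 4.732 ≈ 44400 km².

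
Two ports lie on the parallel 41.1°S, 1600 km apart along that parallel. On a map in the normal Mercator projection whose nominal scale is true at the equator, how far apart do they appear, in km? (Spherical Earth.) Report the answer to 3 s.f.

For Mercator, h = k = sec φ (a conformal cylindrical projection has a single point scale, 1/cos φ).
Along the parallel, k = sec 41.1° = 1/0.7536 = 1.327.
Map distance = 1600 × 1.327 ≈ 2120 km.

2120 km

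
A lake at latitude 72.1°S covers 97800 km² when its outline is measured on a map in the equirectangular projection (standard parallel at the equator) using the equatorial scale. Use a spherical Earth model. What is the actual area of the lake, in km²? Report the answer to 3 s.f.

In the plate carrée (x = Rλ, y = Rφ), meridians are true-scale (h = 1) and parallels are stretched by k = sec φ.
Areal scale = h·k = 1 × sec φ; at 72.1°, h = 1.000, k = 3.254, so h·k = 3.254.
True area = apparent / (areal scale) = 97800 / 3.254 ≈ 30100 km².

30100 km²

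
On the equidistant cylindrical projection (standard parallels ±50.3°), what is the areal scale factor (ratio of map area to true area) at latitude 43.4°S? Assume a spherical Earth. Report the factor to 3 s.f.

0.879

With standard parallel φ₀ = 50.3°, the equirectangular projection gives x = Rλ cos φ₀, y = Rφ, so h = 1 and k = cos 50.3° / cos φ.
Areal scale = h·k = 1 × cos φ₀ / cos φ; at 43.4°, h = 1.000, k = 0.8791, so h·k = 0.8791.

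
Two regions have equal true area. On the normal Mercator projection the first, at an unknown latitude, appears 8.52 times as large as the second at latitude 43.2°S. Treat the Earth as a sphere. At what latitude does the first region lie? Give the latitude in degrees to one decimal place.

75.5°

Mercator areal scale is sec²φ, so apparent-area ratio = sec²φ₁ / sec²φ₂ = cos²φ₂ / cos²φ₁.
cos²φ₂ / cos²φ₁ = 8.52  ⇒  cos φ₁ = cos 43.2° / √8.52 = 0.7290/2.919 = 0.2497.
φ₁ = arccos(0.2497) ≈ 75.5°.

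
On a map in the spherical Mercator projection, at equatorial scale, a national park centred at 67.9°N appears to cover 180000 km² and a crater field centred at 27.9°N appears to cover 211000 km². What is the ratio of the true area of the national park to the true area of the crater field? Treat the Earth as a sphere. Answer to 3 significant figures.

On Mercator the areal scale is sec²φ, so true area = apparent × cos²φ.
True area of national park: 180000 × cos²(67.9°) = 180000 × 0.1415 = 25480 km².
True area of crater field: 211000 × cos²(27.9°) = 211000 × 0.7810 = 164800 km².
Ratio = 25480 / 164800 ≈ 0.155.

0.155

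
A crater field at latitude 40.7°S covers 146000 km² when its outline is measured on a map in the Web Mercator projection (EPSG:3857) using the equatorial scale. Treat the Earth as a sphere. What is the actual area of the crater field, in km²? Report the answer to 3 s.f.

Mercator is conformal, so the point scale is isotropic: h = k = sec φ = 1/cos φ.
Areal scale = k² = sec²φ = 1/cos²(40.7°) = 1/0.7581² = 1.740.
True area = apparent / (areal scale) = 146000 / 1.740 ≈ 83900 km².

83900 km²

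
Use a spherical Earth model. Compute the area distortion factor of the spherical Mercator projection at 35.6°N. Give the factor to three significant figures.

For Mercator, h = k = sec φ (a conformal cylindrical projection has a single point scale, 1/cos φ).
Areal scale = k² = sec²φ = 1/cos²(35.6°) = 1/0.8131² = 1.513.

1.51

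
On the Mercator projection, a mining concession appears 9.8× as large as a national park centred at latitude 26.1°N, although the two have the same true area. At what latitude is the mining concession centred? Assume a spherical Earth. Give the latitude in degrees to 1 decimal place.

For equal true areas on Mercator, apparent areas scale as sec²φ, so the ratio is cos²φ₂ / cos²φ₁.
cos²φ₂ / cos²φ₁ = 9.8  ⇒  cos φ₁ = cos 26.1° / √9.8 = 0.8980/3.130 = 0.2869.
φ₁ = arccos(0.2869) ≈ 73.3°.

73.3°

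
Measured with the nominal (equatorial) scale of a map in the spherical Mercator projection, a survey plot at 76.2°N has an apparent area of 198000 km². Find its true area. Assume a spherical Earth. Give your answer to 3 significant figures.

11300 km²

Mercator is conformal, so the point scale is isotropic: h = k = sec φ = 1/cos φ.
Areal scale = k² = sec²φ = 1/cos²(76.2°) = 1/0.2385² = 17.58.
True area = apparent / (areal scale) = 198000 / 17.58 ≈ 11300 km².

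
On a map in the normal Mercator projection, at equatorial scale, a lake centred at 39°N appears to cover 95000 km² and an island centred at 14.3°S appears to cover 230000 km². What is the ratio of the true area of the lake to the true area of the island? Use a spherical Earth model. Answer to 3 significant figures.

0.266

Mercator's areal exaggeration is sec²φ; hence true area = (apparent area) · cos²φ.
True area of lake: 95000 × cos²(39°) = 95000 × 0.6040 = 57380 km².
True area of island: 230000 × cos²(14.3°) = 230000 × 0.9390 = 216000 km².
Ratio = 57380 / 216000 ≈ 0.266.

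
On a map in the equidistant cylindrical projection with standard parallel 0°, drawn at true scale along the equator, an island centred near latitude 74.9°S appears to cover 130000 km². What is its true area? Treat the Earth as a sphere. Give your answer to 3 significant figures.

33900 km²

Plate carrée maps x = Rλ, y = Rφ. The meridian scale is h = 1 and the parallel scale is k = 1/cos φ = sec φ.
Areal scale = h·k = 1 × sec φ; at 74.9°, h = 1.000, k = 3.839, so h·k = 3.839.
True area = apparent / (areal scale) = 130000 / 3.839 ≈ 33900 km².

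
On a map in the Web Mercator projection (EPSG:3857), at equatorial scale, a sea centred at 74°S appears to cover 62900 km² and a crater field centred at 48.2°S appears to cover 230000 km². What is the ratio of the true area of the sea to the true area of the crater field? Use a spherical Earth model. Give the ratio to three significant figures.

0.0468

On Mercator the areal scale is sec²φ, so true area = apparent × cos²φ.
True area of sea: 62900 × cos²(74°) = 62900 × 0.07598 = 4779 km².
True area of crater field: 230000 × cos²(48.2°) = 230000 × 0.4443 = 102200 km².
Ratio = 4779 / 102200 ≈ 0.0468.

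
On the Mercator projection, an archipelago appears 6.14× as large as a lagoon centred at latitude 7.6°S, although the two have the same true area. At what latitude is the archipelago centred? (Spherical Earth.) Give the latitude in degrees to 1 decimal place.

For equal true areas on Mercator, apparent areas scale as sec²φ, so the ratio is cos²φ₂ / cos²φ₁.
cos²φ₂ / cos²φ₁ = 6.14  ⇒  cos φ₁ = cos 7.6° / √6.14 = 0.9912/2.478 = 0.4000.
φ₁ = arccos(0.4000) ≈ 66.4°.

66.4°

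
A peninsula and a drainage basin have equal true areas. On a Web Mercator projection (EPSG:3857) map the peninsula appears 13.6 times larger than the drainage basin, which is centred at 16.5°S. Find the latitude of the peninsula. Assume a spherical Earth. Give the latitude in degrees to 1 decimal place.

Mercator areal scale is sec²φ, so apparent-area ratio = sec²φ₁ / sec²φ₂ = cos²φ₂ / cos²φ₁.
cos²φ₂ / cos²φ₁ = 13.6  ⇒  cos φ₁ = cos 16.5° / √13.6 = 0.9588/3.688 = 0.2600.
φ₁ = arccos(0.2600) ≈ 74.9°.

74.9°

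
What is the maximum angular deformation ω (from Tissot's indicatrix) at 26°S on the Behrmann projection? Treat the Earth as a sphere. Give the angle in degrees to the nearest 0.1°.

The Behrmann projection is cylindrical equal-area with φ₀ = 30°. Cylindrical equal-area (φ₀ = 30°): h = cos φ / cos 30° along meridians, k = cos 30° / cos φ along parallels; h·k = 1.
At 26°: h = 1.038, k = 0.9635; principal scales a = 1.038, b = 0.9635.
sin(ω/2) = (a − b)/(a + b) = 0.07430/2.001 = 0.03712, so ω = 2 arcsin(0.03712) ≈ 4.3°.

4.3°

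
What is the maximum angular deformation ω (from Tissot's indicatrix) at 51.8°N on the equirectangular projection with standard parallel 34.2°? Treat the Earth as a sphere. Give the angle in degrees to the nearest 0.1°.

The equidistant cylindrical projection with φ₀ = 34.2° has h = 1 (meridians true) and k = cos φ₀ / cos φ along parallels.
At 51.8°: h = 1.000, k = 1.337; principal scales a = 1.337, b = 1.000.
sin(ω/2) = (a − b)/(a + b) = 0.3374/2.337 = 0.1444, so ω = 2 arcsin(0.1444) ≈ 16.6°.

16.6°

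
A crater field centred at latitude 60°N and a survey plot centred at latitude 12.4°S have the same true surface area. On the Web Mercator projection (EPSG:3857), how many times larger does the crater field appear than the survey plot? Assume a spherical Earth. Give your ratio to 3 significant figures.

3.82

Mercator is conformal with k = sec φ, so areal scale = k² = sec²φ.
At 60°: sec²(60°) = 1/0.5000² = 4.000.
At 12.4°: sec²(12.4°) = 1/0.9767² = 1.048.
Ratio = 4.000/1.048 = cos²(12.4°)/cos²(60°) ≈ 3.82.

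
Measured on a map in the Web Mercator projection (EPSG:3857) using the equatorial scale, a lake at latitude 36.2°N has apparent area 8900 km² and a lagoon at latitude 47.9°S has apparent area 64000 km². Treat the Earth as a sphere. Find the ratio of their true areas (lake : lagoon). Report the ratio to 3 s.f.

Since Mercator area scale is 1/cos²φ, the true area equals the apparent area multiplied by cos²φ.
True area of lake: 8900 × cos²(36.2°) = 8900 × 0.6512 = 5796 km².
True area of lagoon: 64000 × cos²(47.9°) = 64000 × 0.4495 = 28770 km².
Ratio = 5796 / 28770 ≈ 0.201.

0.201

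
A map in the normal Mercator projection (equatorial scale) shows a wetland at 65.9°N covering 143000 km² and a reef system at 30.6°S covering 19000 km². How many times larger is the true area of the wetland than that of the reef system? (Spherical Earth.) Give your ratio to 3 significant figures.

Since Mercator area scale is 1/cos²φ, the true area equals the apparent area multiplied by cos²φ.
True area of wetland: 143000 × cos²(65.9°) = 143000 × 0.1667 = 23840 km².
True area of reef system: 19000 × cos²(30.6°) = 19000 × 0.7409 = 14080 km².
Ratio = 23840 / 14080 ≈ 1.69.

1.69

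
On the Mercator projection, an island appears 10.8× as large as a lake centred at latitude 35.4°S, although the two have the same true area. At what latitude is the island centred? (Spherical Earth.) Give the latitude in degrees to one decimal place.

Mercator areal scale is sec²φ, so apparent-area ratio = sec²φ₁ / sec²φ₂ = cos²φ₂ / cos²φ₁.
cos²φ₂ / cos²φ₁ = 10.8  ⇒  cos φ₁ = cos 35.4° / √10.8 = 0.8151/3.286 = 0.2480.
φ₁ = arccos(0.2480) ≈ 75.6°.

75.6°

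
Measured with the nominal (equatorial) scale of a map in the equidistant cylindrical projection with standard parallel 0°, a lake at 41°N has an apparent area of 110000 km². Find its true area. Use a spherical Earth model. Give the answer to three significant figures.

Plate carrée maps x = Rλ, y = Rφ. The meridian scale is h = 1 and the parallel scale is k = 1/cos φ = sec φ.
Areal scale = h·k = 1 × sec φ; at 41°, h = 1.000, k = 1.325, so h·k = 1.325.
True area = apparent / (areal scale) = 110000 / 1.325 ≈ 83000 km².

83000 km²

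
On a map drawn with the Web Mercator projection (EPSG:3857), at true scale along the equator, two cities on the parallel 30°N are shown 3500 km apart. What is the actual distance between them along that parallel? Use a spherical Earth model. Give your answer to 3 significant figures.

3030 km

The Mercator projection is conformal; its linear scale factor is the same in every direction and equals sec φ = 1/cos φ.
Along the parallel at 30°, map distances are exaggerated by k = sec 30° = 1.155.
True distance = 3500 / 1.155 = 3500 × cos 30° ≈ 3030 km.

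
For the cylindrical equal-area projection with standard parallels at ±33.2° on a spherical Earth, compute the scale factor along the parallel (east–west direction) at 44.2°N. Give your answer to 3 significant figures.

A cylindrical equal-area projection with standard parallel φ₀ has meridian scale h = cos φ / cos φ₀ and parallel scale k = cos φ₀ / cos φ (so areas are preserved, h·k = 1).
k = cos 33.2° / cos 44.2° = 0.8368/0.7169 = 1.167.

1.17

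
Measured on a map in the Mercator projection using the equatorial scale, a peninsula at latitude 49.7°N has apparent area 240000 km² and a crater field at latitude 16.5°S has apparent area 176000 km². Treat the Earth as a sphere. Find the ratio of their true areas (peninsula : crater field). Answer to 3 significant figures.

0.621

Since Mercator area scale is 1/cos²φ, the true area equals the apparent area multiplied by cos²φ.
True area of peninsula: 240000 × cos²(49.7°) = 240000 × 0.4183 = 100400 km².
True area of crater field: 176000 × cos²(16.5°) = 176000 × 0.9193 = 161800 km².
Ratio = 100400 / 161800 ≈ 0.621.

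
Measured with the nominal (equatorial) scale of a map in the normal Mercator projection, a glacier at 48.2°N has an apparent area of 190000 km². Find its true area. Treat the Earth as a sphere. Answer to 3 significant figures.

Mercator is conformal, so the point scale is isotropic: h = k = sec φ = 1/cos φ.
Areal scale = k² = sec²φ = 1/cos²(48.2°) = 1/0.6665² = 2.251.
True area = apparent / (areal scale) = 190000 / 2.251 ≈ 84400 km².

84400 km²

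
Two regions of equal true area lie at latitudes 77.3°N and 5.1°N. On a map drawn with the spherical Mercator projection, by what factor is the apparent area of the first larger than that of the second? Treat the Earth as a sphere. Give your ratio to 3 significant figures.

On Mercator, area is exaggerated by sec²φ = 1/cos²φ.
At 77.3°: sec²(77.3°) = 1/0.2198² = 20.69.
At 5.1°: sec²(5.1°) = 1/0.9960² = 1.008.
Ratio = 20.69/1.008 = cos²(5.1°)/cos²(77.3°) ≈ 20.5.

20.5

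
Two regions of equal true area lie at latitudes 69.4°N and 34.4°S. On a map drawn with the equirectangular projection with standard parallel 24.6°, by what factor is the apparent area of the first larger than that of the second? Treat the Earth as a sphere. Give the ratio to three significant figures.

In the equirectangular projection with standard parallel φ₀ = 24.6° (x = Rλ cos φ₀, y = Rφ), meridians are true-scale (h = 1) and the parallel scale is k = cos φ₀ / cos φ.
Areal scale at 69.4°: h·k = 1.000 × 2.584 = 2.584.
Areal scale at 34.4°: h·k = 1.000 × 1.102 = 1.102.
Ratio = 2.584/1.102 ≈ 2.35.

2.35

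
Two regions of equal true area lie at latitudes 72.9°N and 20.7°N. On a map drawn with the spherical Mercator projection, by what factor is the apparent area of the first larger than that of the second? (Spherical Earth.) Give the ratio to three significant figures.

10.1

Mercator is conformal with k = sec φ, so areal scale = k² = sec²φ.
At 72.9°: sec²(72.9°) = 1/0.2940² = 11.57.
At 20.7°: sec²(20.7°) = 1/0.9354² = 1.143.
Ratio = 11.57/1.143 = cos²(20.7°)/cos²(72.9°) ≈ 10.1.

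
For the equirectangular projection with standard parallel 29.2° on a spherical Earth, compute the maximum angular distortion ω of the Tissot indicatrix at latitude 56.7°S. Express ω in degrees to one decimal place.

26.3°

The equidistant cylindrical projection with φ₀ = 29.2° has h = 1 (meridians true) and k = cos φ₀ / cos φ along parallels.
At 56.7°: h = 1.000, k = 1.590; principal scales a = 1.590, b = 1.000.
sin(ω/2) = (a − b)/(a + b) = 0.5900/2.590 = 0.2278, so ω = 2 arcsin(0.2278) ≈ 26.3°.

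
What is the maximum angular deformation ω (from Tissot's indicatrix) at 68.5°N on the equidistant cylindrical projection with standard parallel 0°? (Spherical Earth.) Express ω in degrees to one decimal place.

55.2°

In the plate carrée (x = Rλ, y = Rφ), meridians are true-scale (h = 1) and parallels are stretched by k = sec φ.
At 68.5°: h = 1.000, k = 2.729; principal scales a = 2.729, b = 1.000.
sin(ω/2) = (a − b)/(a + b) = 1.729/3.729 = 0.4636, so ω = 2 arcsin(0.4636) ≈ 55.2°.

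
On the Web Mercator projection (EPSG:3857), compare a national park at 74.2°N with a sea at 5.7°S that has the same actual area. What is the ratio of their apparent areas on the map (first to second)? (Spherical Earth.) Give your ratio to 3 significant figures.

13.4

Mercator areal scale is sec²φ.
At 74.2°: sec²(74.2°) = 1/0.2723² = 13.49.
At 5.7°: sec²(5.7°) = 1/0.9951² = 1.010.
Ratio = 13.49/1.010 = cos²(5.7°)/cos²(74.2°) ≈ 13.4.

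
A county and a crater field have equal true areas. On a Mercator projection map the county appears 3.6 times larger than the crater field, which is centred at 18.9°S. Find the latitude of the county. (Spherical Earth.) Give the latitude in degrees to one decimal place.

Mercator areal scale is sec²φ, so apparent-area ratio = sec²φ₁ / sec²φ₂ = cos²φ₂ / cos²φ₁.
cos²φ₂ / cos²φ₁ = 3.6  ⇒  cos φ₁ = cos 18.9° / √3.6 = 0.9461/1.897 = 0.4986.
φ₁ = arccos(0.4986) ≈ 60.1°.

60.1°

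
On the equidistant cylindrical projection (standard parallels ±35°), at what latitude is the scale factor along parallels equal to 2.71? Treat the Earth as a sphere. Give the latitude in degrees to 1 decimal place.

In the equirectangular projection with standard parallel φ₀ = 35° (x = Rλ cos φ₀, y = Rφ), meridians are true-scale (h = 1) and the parallel scale is k = cos φ₀ / cos φ.
k = cos φ₀ / cos φ = 2.71  ⇒  cos φ = cos 35° / 2.71 = 0.3023.
φ = arccos(0.3023) ≈ 72.4°.

72.4°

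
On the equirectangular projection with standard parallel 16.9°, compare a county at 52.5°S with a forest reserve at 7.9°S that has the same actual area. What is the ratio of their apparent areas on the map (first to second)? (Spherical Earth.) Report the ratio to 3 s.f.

1.63

In the equirectangular projection with standard parallel φ₀ = 16.9° (x = Rλ cos φ₀, y = Rφ), meridians are true-scale (h = 1) and the parallel scale is k = cos φ₀ / cos φ.
Areal scale at 52.5°: h·k = 1.000 × 1.572 = 1.572.
Areal scale at 7.9°: h·k = 1.000 × 0.9660 = 0.9660.
Ratio = 1.572/0.9660 ≈ 1.63.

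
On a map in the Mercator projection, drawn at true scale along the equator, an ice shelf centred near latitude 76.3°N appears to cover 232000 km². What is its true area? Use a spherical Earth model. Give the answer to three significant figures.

Mercator is conformal, so the point scale is isotropic: h = k = sec φ = 1/cos φ.
Areal scale = k² = sec²φ = 1/cos²(76.3°) = 1/0.2368² = 17.83.
True area = apparent / (areal scale) = 232000 / 17.83 ≈ 13000 km².

13000 km²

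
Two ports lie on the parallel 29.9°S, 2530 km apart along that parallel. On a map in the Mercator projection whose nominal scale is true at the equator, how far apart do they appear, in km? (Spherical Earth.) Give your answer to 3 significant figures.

2920 km

For Mercator, h = k = sec φ (a conformal cylindrical projection has a single point scale, 1/cos φ).
Along the parallel, k = sec 29.9° = 1/0.8669 = 1.154.
Map distance = 2530 × 1.154 ≈ 2920 km.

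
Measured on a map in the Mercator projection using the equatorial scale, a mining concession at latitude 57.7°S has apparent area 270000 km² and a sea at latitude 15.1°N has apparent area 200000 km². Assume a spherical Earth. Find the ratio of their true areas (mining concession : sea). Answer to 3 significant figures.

On Mercator the areal scale is sec²φ, so true area = apparent × cos²φ.
True area of mining concession: 270000 × cos²(57.7°) = 270000 × 0.2855 = 77090 km².
True area of sea: 200000 × cos²(15.1°) = 200000 × 0.9321 = 186400 km².
Ratio = 77090 / 186400 ≈ 0.414.

0.414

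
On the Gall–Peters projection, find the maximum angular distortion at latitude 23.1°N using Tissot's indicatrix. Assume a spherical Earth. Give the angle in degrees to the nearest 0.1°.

29.8°

Gall–Peters is a cylindrical equal-area projection with standard parallels at ±45°. For cylindrical equal-area with standard parallel φ₀, h = cos φ / cos φ₀ and k = cos φ₀ / cos φ, so h·k = 1.
At 23.1°: h = 1.301, k = 0.7687; principal scales a = 1.301, b = 0.7687.
sin(ω/2) = (a − b)/(a + b) = 0.5321/2.070 = 0.2571, so ω = 2 arcsin(0.2571) ≈ 29.8°.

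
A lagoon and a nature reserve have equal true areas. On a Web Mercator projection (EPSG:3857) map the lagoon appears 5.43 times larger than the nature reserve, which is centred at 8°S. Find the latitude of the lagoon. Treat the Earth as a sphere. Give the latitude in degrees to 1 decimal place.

Mercator areal scale is sec²φ, so apparent-area ratio = sec²φ₁ / sec²φ₂ = cos²φ₂ / cos²φ₁.
cos²φ₂ / cos²φ₁ = 5.43  ⇒  cos φ₁ = cos 8° / √5.43 = 0.9903/2.330 = 0.4250.
φ₁ = arccos(0.4250) ≈ 64.9°.

64.9°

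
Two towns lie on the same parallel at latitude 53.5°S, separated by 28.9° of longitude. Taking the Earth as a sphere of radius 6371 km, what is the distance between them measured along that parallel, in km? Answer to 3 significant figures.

Arc length along a parallel = R cos φ · Δλ (with Δλ in radians).
= 6371 × cos 53.5° × (28.9° × π/180) = 6371 × 0.5948 × 0.5044 ≈ 1910 km.

1910 km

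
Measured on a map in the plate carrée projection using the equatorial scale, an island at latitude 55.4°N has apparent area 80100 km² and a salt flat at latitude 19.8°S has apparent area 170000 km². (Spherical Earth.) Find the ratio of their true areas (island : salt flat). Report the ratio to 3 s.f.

Plate carrée has h = 1 and k = sec φ, giving areal scale sec φ; true area = (apparent area) · cos φ.
True area of island: 80100 × cos(55.4°) = 80100 × 0.5678 = 45480 km².
True area of salt flat: 170000 × cos(19.8°) = 170000 × 0.9409 = 159900 km².
Ratio = 45480 / 159900 ≈ 0.284.

0.284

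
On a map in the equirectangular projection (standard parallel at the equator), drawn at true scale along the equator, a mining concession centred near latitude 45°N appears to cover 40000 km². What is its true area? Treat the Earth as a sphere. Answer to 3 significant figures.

Plate carrée maps x = Rλ, y = Rφ. The meridian scale is h = 1 and the parallel scale is k = 1/cos φ = sec φ.
Areal scale = h·k = 1 × sec φ; at 45°, h = 1.000, k = 1.414, so h·k = 1.414.
True area = apparent / (areal scale) = 40000 / 1.414 ≈ 28300 km².

28300 km²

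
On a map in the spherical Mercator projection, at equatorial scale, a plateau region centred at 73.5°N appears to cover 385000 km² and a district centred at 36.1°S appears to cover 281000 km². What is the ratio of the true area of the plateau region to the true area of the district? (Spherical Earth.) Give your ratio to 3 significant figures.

0.169

On Mercator the areal scale is sec²φ, so true area = apparent × cos²φ.
True area of plateau region: 385000 × cos²(73.5°) = 385000 × 0.08066 = 31060 km².
True area of district: 281000 × cos²(36.1°) = 281000 × 0.6528 = 183500 km².
Ratio = 31060 / 183500 ≈ 0.169.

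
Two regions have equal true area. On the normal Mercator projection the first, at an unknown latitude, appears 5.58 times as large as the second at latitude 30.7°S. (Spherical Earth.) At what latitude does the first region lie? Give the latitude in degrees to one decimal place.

68.7°

Mercator areal scale is sec²φ, so apparent-area ratio = sec²φ₁ / sec²φ₂ = cos²φ₂ / cos²φ₁.
cos²φ₂ / cos²φ₁ = 5.58  ⇒  cos φ₁ = cos 30.7° / √5.58 = 0.8599/2.362 = 0.3640.
φ₁ = arccos(0.3640) ≈ 68.7°.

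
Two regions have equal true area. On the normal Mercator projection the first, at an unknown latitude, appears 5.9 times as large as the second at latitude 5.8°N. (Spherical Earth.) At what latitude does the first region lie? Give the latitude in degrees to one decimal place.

65.8°

Mercator areal scale is sec²φ, so apparent-area ratio = sec²φ₁ / sec²φ₂ = cos²φ₂ / cos²φ₁.
cos²φ₂ / cos²φ₁ = 5.9  ⇒  cos φ₁ = cos 5.8° / √5.9 = 0.9949/2.429 = 0.4096.
φ₁ = arccos(0.4096) ≈ 65.8°.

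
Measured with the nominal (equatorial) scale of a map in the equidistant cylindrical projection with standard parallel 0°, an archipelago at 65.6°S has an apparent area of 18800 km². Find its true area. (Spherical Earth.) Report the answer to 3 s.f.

Plate carrée maps x = Rλ, y = Rφ. The meridian scale is h = 1 and the parallel scale is k = 1/cos φ = sec φ.
Areal scale = h·k = 1 × sec φ; at 65.6°, h = 1.000, k = 2.421, so h·k = 2.421.
True area = apparent / (areal scale) = 18800 / 2.421 ≈ 7770 km².

7770 km²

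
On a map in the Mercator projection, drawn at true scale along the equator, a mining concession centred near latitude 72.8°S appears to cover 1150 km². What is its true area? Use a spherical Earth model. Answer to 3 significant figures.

Mercator is conformal, so the point scale is isotropic: h = k = sec φ = 1/cos φ.
Areal scale = k² = sec²φ = 1/cos²(72.8°) = 1/0.2957² = 11.44.
True area = apparent / (areal scale) = 1150 / 11.44 ≈ 101 km².

101 km²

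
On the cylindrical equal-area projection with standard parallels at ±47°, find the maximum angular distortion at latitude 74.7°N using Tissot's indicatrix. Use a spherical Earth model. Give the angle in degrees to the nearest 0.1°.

95.4°

For cylindrical equal-area with standard parallel φ₀, h = cos φ / cos φ₀ and k = cos φ₀ / cos φ, so h·k = 1.
At 74.7°: h = 0.3869, k = 2.585; principal scales a = 2.585, b = 0.3869.
sin(ω/2) = (a − b)/(a + b) = 2.198/2.971 = 0.7396, so ω = 2 arcsin(0.7396) ≈ 95.4°.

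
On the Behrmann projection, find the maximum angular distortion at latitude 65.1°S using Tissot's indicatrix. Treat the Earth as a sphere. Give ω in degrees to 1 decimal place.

The Behrmann projection is cylindrical equal-area with φ₀ = 30°. Cylindrical equal-area (φ₀ = 30°): h = cos φ / cos 30° along meridians, k = cos 30° / cos φ along parallels; h·k = 1.
At 65.1°: h = 0.4862, k = 2.057; principal scales a = 2.057, b = 0.4862.
sin(ω/2) = (a − b)/(a + b) = 1.571/2.543 = 0.6176, so ω = 2 arcsin(0.6176) ≈ 76.3°.

76.3°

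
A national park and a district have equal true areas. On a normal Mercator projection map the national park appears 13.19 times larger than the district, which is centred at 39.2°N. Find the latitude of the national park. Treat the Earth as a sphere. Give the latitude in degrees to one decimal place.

For equal true areas on Mercator, apparent areas scale as sec²φ, so the ratio is cos²φ₂ / cos²φ₁.
cos²φ₂ / cos²φ₁ = 13.19  ⇒  cos φ₁ = cos 39.2° / √13.19 = 0.7749/3.632 = 0.2134.
φ₁ = arccos(0.2134) ≈ 77.7°.

77.7°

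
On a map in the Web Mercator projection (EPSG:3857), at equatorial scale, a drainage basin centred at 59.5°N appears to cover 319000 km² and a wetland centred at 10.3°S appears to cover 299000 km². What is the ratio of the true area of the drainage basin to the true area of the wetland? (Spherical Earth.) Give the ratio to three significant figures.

0.284

Mercator's areal exaggeration is sec²φ; hence true area = (apparent area) · cos²φ.
True area of drainage basin: 319000 × cos²(59.5°) = 319000 × 0.2576 = 82170 km².
True area of wetland: 299000 × cos²(10.3°) = 299000 × 0.9680 = 289400 km².
Ratio = 82170 / 289400 ≈ 0.284.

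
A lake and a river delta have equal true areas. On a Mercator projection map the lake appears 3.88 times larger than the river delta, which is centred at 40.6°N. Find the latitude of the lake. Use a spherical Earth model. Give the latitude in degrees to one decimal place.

67.3°

For equal true areas on Mercator, apparent areas scale as sec²φ, so the ratio is cos²φ₂ / cos²φ₁.
cos²φ₂ / cos²φ₁ = 3.88  ⇒  cos φ₁ = cos 40.6° / √3.88 = 0.7593/1.970 = 0.3855.
φ₁ = arccos(0.3855) ≈ 67.3°.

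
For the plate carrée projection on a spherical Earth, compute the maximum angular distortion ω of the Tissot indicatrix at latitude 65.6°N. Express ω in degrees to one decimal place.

49.1°

In the plate carrée (x = Rλ, y = Rφ), meridians are true-scale (h = 1) and parallels are stretched by k = sec φ.
At 65.6°: h = 1.000, k = 2.421; principal scales a = 2.421, b = 1.000.
sin(ω/2) = (a − b)/(a + b) = 1.421/3.421 = 0.4153, so ω = 2 arcsin(0.4153) ≈ 49.1°.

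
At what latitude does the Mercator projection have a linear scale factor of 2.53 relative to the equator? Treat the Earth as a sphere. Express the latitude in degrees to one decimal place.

66.7°

Mercator scale is k = sec φ = 1/cos φ.
1/cos φ = 2.53  ⇒  cos φ = 0.3953  ⇒  φ = arccos(0.3953) ≈ 66.7°.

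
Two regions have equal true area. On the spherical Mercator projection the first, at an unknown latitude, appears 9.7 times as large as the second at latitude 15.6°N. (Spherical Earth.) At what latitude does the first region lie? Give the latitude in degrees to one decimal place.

On Mercator, (apparent₁)/(apparent₂) = sec²φ₁ / sec²φ₂ when true areas are equal.
cos²φ₂ / cos²φ₁ = 9.7  ⇒  cos φ₁ = cos 15.6° / √9.7 = 0.9632/3.114 = 0.3093.
φ₁ = arccos(0.3093) ≈ 72.0°.

72.0°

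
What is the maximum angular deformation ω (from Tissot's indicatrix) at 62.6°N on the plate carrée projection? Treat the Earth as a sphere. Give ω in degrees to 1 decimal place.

43.4°

Plate carrée maps x = Rλ, y = Rφ. The meridian scale is h = 1 and the parallel scale is k = 1/cos φ = sec φ.
At 62.6°: h = 1.000, k = 2.173; principal scales a = 2.173, b = 1.000.
sin(ω/2) = (a − b)/(a + b) = 1.173/3.173 = 0.3697, so ω = 2 arcsin(0.3697) ≈ 43.4°.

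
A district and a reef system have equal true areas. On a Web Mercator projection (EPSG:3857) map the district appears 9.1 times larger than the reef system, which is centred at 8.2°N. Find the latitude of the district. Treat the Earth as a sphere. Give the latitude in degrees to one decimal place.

For equal true areas on Mercator, apparent areas scale as sec²φ, so the ratio is cos²φ₂ / cos²φ₁.
cos²φ₂ / cos²φ₁ = 9.1  ⇒  cos φ₁ = cos 8.2° / √9.1 = 0.9898/3.017 = 0.3281.
φ₁ = arccos(0.3281) ≈ 70.8°.

70.8°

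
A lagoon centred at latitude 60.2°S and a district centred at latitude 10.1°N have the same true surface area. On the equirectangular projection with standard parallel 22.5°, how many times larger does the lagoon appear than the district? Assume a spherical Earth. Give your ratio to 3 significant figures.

The equidistant cylindrical projection with φ₀ = 22.5° has h = 1 (meridians true) and k = cos φ₀ / cos φ along parallels.
Areal scale at 60.2°: h·k = 1.000 × 1.859 = 1.859.
Areal scale at 10.1°: h·k = 1.000 × 0.9384 = 0.9384.
Ratio = 1.859/0.9384 ≈ 1.98.

1.98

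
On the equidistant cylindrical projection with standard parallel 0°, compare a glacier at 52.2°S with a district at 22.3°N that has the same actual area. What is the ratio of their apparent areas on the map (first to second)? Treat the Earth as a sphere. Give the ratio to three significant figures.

For the equirectangular projection with φ₀ = 0 (plate carrée), h = 1 along meridians and k = sec φ along parallels.
Areal scale at 52.2°: h·k = 1.000 × 1.632 = 1.632.
Areal scale at 22.3°: h·k = 1.000 × 1.081 = 1.081.
Ratio = 1.632/1.081 ≈ 1.51.

1.51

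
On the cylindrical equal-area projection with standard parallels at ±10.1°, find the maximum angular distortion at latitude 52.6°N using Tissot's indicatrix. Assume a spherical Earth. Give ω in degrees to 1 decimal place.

Cylindrical equal-area (φ₀ = 10.1°): h = cos φ / cos 10.1° along meridians, k = cos 10.1° / cos φ along parallels; h·k = 1.
At 52.6°: h = 0.6169, k = 1.621; principal scales a = 1.621, b = 0.6169.
sin(ω/2) = (a − b)/(a + b) = 1.004/2.238 = 0.4486, so ω = 2 arcsin(0.4486) ≈ 53.3°.

53.3°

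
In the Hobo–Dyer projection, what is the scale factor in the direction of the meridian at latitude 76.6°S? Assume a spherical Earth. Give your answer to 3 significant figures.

The Hobo–Dyer projection is cylindrical equal-area with φ₀ = 37.5°. For cylindrical equal-area with standard parallel φ₀, h = cos φ / cos φ₀ and k = cos φ₀ / cos φ, so h·k = 1.
h = cos 76.6° / cos 37.5° = 0.2317/0.7934 = 0.2921.

0.292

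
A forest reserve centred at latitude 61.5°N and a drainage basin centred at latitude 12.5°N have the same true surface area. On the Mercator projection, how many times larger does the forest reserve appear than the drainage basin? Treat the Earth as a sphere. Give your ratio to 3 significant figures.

4.19

On Mercator, area is exaggerated by sec²φ = 1/cos²φ.
At 61.5°: sec²(61.5°) = 1/0.4772² = 4.392.
At 12.5°: sec²(12.5°) = 1/0.9763² = 1.049.
Ratio = 4.392/1.049 = cos²(12.5°)/cos²(61.5°) ≈ 4.19.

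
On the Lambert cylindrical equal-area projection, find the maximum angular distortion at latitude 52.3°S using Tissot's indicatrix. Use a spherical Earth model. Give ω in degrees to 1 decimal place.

The Lambert cylindrical equal-area projection is the cylindrical equal-area projection with its standard parallel at the equator (φ₀ = 0). Cylindrical equal-area (φ₀ = 0°): h = cos φ / cos 0° along meridians, k = cos 0° / cos φ along parallels; h·k = 1.
At 52.3°: h = 0.6115, k = 1.635; principal scales a = 1.635, b = 0.6115.
sin(ω/2) = (a − b)/(a + b) = 1.024/2.247 = 0.4556, so ω = 2 arcsin(0.4556) ≈ 54.2°.

54.2°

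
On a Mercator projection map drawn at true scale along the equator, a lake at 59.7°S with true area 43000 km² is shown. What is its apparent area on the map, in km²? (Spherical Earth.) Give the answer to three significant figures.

169000 km²

The Mercator projection is conformal; its linear scale factor is the same in every direction and equals sec φ = 1/cos φ.
Areal scale = k² = sec²φ = 1/cos²(59.7°) = 1/0.5045² = 3.929.
Apparent area = 43000 × 3.929 ≈ 169000 km².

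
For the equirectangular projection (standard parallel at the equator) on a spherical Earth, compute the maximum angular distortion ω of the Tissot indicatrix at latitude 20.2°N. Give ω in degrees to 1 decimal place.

3.6°

For the equirectangular projection with φ₀ = 0 (plate carrée), h = 1 along meridians and k = sec φ along parallels.
At 20.2°: h = 1.000, k = 1.066; principal scales a = 1.066, b = 1.000.
sin(ω/2) = (a − b)/(a + b) = 0.06554/2.066 = 0.03173, so ω = 2 arcsin(0.03173) ≈ 3.6°.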